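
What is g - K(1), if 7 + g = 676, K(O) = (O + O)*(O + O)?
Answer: 665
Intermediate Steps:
K(O) = 4*O**2 (K(O) = (2*O)*(2*O) = 4*O**2)
g = 669 (g = -7 + 676 = 669)
g - K(1) = 669 - 4*1**2 = 669 - 4 = 665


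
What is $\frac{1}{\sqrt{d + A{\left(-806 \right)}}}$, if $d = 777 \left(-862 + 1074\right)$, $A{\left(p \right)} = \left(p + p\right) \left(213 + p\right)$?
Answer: $\frac{\sqrt{17510}}{140080} \approx 0.00094464$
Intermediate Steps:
$A{\left(p \right)} = 2 p \left(213 + p\right)$
$d = 164724$ ($d = 777 \cdot 212 = 164724$)
$\frac{1}{\sqrt{d + A{\left(-806 \right)}}} = \frac{1}{\sqrt{164724 + 2 \left(-806\right) \left(213 - 806\right)}} = \frac{1}{\sqrt{164724 + 2 \left(-806\right) \left(-593\right)}} = \frac{1}{\sqrt{164724 + 955916}} = \frac{1}{\sqrt{1120640}} = \frac{1}{8 \sqrt{17510}} = \frac{\sqrt{17510}}{140080}$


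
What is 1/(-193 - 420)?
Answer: -1/613 ≈ -0.0016313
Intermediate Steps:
1/(-193 - 420) = 1/(-613) = -1/613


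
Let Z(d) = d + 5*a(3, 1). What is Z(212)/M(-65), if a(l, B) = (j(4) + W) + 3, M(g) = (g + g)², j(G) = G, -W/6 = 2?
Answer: 187/16900 ≈ 0.011065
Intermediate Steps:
W = -12 (W = -6*2 = -12)
M(g) = 4*g² (M(g) = (2*g)² = 4*g²)
a(l, B) = -5 (a(l, B) = (4 - 12) + 3 = -8 + 3 = -5)
Z(d) = -25 + d (Z(d) = d + 5*(-5) = d - 25 = -25 + d)
Z(212)/M(-65) = (-25 + 212)/((4*(-65)²)) = 187/((4*4225)) = 187/16900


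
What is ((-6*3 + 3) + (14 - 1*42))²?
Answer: 1849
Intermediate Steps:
((-6*3 + 3) + (14 - 1*42))² = ((-18 + 3) + (14 - 42))² = (-15 - 28)² = (-43)² = 1849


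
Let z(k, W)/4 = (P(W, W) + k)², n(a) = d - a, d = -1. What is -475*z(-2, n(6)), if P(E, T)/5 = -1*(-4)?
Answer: -615600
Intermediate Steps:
P(E, T) = 20 (P(E, T) = 5*(-1*(-4)) = 5*4 = 20)
n(a) = -1 - a
z(k, W) = 4*(20 + k)²
-475*z(-2, n(6)) = -1900*(20 - 2)² = -1900*18² = -1900*324 = -475*1296 = -615600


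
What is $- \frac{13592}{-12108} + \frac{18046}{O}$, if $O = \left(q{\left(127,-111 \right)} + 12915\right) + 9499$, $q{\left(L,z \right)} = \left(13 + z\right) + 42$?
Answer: $\frac{9328409}{4834119} \approx 1.9297$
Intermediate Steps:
$q{\left(L,z \right)} = 55 + z$
$O = 22358$ ($O = \left(\left(55 - 111\right) + 12915\right) + 9499 = \left(-56 + 12915\right) + 9499 = 12859 + 9499 = 22358$)
$- \frac{13592}{-12108} + \frac{18046}{O} = - \frac{13592}{-12108} + \frac{18046}{22358} = \left(-13592\right) \left(- \frac{1}{12108}\right) + 18046 \cdot \frac{1}{22358} = \frac{3398}{3027} + \frac{1289}{1597} = \frac{9328409}{4834119}$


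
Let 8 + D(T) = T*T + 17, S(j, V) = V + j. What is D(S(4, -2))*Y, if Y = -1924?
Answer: -25012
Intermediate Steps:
D(T) = 9 + T² (D(T) = -8 + (T*T + 17) = -8 + (T² + 17) = -8 + (17 + T²) = 9 + T²)
D(S(4, -2))*Y = (9 + (-2 + 4)²)*(-1924) = (9 + 2²)*(-1924) = (9 + 4)*(-1924) = 13*(-1924) = -25012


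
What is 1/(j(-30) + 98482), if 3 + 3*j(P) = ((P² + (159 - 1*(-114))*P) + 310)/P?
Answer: 9/887027 ≈ 1.0146e-5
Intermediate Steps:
j(P) = -1 + (310 + P² + 273*P)/(3*P) (j(P) = -1 + (((P² + (159 - 1*(-114))*P) + 310)/P)/3 = -1 + (((P² + (159 + 114)*P) + 310)/P)/3 = -1 + (((P² + 273*P) + 310)/P)/3 = -1 + ((310 + P² + 273*P)/P)/3 = -1 + (310 + P² + 273*P)/(3*P))
1/(j(-30) + 98482) = 1/((⅓)*(310 - 30*(270 - 30))/(-30) + 98482) = 1/((⅓)*(-1/30)*(310 - 30*240) + 98482) = 1/((⅓)*(-1/30)*(310 - 7200) + 98482) = 1/((⅓)*(-1/30)*(-6890) + 98482) = 1/(689/9 + 98482) = 1/(887027/9) = 9/887027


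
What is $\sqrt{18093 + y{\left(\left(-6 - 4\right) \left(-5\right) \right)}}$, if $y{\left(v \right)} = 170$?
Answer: $\sqrt{18263} \approx 135.14$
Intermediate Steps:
$\sqrt{18093 + y{\left(\left(-6 - 4\right) \left(-5\right) \right)}} = \sqrt{18093 + 170} = \sqrt{18263}$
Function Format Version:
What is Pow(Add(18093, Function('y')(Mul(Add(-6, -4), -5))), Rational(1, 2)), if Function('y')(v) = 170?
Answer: Pow(18263, Rational(1, 2)) ≈ 135.14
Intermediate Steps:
Pow(Add(18093, Function('y')(Mul(Add(-6, -4), -5))), Rational(1, 2)) = Pow(Add(18093, 170), Rational(1, 2)) = Pow(18263, Rational(1, 2))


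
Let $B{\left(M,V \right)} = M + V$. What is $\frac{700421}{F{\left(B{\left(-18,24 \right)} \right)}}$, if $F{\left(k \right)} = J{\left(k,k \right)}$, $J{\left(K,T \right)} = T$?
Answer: $\frac{700421}{6} \approx 1.1674 \cdot 10^{5}$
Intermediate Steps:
$F{\left(k \right)} = k$
$\frac{700421}{F{\left(B{\left(-18,24 \right)} \right)}} = \frac{700421}{-18 + 24} = \frac{700421}{6}$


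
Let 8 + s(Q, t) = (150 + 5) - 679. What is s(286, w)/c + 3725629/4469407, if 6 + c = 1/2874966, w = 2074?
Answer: 6900143500362239/77096354521565 ≈ 89.500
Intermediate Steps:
c = -17249795/2874966 (c = -6 + 1/2874966 = -17249795/2874966 ≈ -6.0000)
s(Q, t) = -532 (s(Q, t) = -8 + ((150 + 5) - 679) = -8 + (155 - 679) = -8 - 524 = -532)
s(286, w)/c + 3725629/4469407 = -532/(-17249795/2874966) + 3725629/4469407 = -532*(-2874966/17249795) + 3725629*(1/4469407) = 1529481912/17249795 + 3725629/4469407 = 6900143500362239/77096354521565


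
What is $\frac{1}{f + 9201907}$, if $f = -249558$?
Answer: $\frac{1}{8952349} \approx 1.117 \cdot 10^{-7}$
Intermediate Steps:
$\frac{1}{f + 9201907} = \frac{1}{-249558 + 9201907} = \frac{1}{8952349}$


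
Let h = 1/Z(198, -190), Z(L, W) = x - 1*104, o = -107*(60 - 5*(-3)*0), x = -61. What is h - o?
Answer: 1059299/165 ≈ 6420.0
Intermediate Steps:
o = -6420 (o = -107*(60 + 15*0) = -107*(60 + 0) = -107*60 = -6420)
Z(L, W) = -165 (Z(L, W) = -61 - 1*104 = -61 - 104 = -165)
h = -1/165 (h = 1/(-165) = -1/165 ≈ -0.0060606)
h - o = -1/165 - 1*(-6420) = -1/165 + 6420 = 1059299/165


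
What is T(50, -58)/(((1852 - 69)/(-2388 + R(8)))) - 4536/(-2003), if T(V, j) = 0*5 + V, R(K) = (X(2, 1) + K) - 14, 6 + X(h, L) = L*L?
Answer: -232172162/3571349 ≈ -65.010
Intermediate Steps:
X(h, L) = -6 + L**2 (X(h, L) = -6 + L*L = -6 + L**2)
R(K) = -19 + K (R(K) = ((-6 + 1**2) + K) - 14 = ((-6 + 1) + K) - 14 = (-5 + K) - 14 = -19 + K)
T(V, j) = V (T(V, j) = 0 + V = V)
T(50, -58)/(((1852 - 69)/(-2388 + R(8)))) - 4536/(-2003) = 50/(((1852 - 69)/(-2388 + (-19 + 8)))) - 4536/(-2003) = 50/((1783/(-2388 - 11))) - 4536*(-1/2003) = 50/((1783/(-2399))) + 4536/2003 = 50/((1783*(-1/2399))) + 4536/2003 = 50/(-1783/2399) + 4536/2003 = 50*(-2399/1783) + 4536/2003 = -119950/1783 + 4536/2003 = -232172162/3571349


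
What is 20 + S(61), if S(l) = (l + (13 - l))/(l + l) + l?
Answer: 9895/122 ≈ 81.107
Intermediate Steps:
S(l) = l + 13/(2*l) (S(l) = 13/((2*l)) + l = 13*(1/(2*l)) + l = 13/(2*l) + l = l + 13/(2*l))
20 + S(61) = 20 + (61 + (13/2)/61) = 20 + (61 + (13/2)*(1/61)) = 20 + (61 + 13/122) = 20 + 7455/122 = 9895/122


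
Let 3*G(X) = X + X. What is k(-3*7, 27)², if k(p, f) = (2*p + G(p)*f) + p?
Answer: 194481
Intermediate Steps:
G(X) = 2*X/3 (G(X) = (X + X)/3 = (2*X)/3 = 2*X/3)
k(p, f) = 3*p + 2*f*p/3 (k(p, f) = (2*p + (2*p/3)*f) + p = (2*p + 2*f*p/3) + p = 3*p + 2*f*p/3)
k(-3*7, 27)² = ((-3*7)*(9 + 2*27)/3)² = ((⅓)*(-21)*(9 + 54))² = ((⅓)*(-21)*63)² = (-441)² = 194481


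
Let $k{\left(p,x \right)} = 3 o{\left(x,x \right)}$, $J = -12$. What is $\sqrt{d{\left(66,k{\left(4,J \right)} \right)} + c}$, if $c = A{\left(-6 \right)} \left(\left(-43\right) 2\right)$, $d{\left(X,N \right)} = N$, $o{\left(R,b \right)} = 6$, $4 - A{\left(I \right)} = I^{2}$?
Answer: $\sqrt{2770} \approx 52.631$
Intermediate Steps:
$A{\left(I \right)} = 4 - I^{2}$
$k{\left(p,x \right)} = 18$ ($k{\left(p,x \right)} = 3 \cdot 6 = 18$)
$c = 2752$ ($c = \left(4 - \left(-6\right)^{2}\right) \left(\left(-43\right) 2\right) = \left(4 - 36\right) \left(-86\right) = \left(-32\right) \left(-86\right) = 2752$)
$\sqrt{d{\left(66,k{\left(4,J \right)} \right)} + c} = \sqrt{18 + 2752} = \sqrt{2770}$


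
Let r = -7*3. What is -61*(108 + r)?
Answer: -5307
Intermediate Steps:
r = -21
-61*(108 + r) = -61*(108 - 21) = -61*87 = -5307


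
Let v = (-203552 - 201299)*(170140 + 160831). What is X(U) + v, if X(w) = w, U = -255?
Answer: -133993940576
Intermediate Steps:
v = -133993940321 (v = -404851*330971 = -133993940321)
X(U) + v = -255 - 133993940321 = -133993940576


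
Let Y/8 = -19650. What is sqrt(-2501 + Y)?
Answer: I*sqrt(159701) ≈ 399.63*I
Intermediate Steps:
Y = -157200 (Y = 8*(-19650) = -157200)
sqrt(-2501 + Y) = sqrt(-2501 - 157200) = sqrt(-159701) = I*sqrt(159701)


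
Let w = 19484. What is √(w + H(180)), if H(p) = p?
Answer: 4*√1229 ≈ 140.23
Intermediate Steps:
√(w + H(180)) = √(19484 + 180) = √19664 = 4*√1229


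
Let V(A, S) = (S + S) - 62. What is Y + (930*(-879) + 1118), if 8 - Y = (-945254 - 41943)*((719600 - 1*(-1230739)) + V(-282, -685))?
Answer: 1923954327335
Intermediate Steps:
V(A, S) = -62 + 2*S (V(A, S) = 2*S - 62 = -62 + 2*S)
Y = 1923955143687 (Y = 8 - (-945254 - 41943)*((719600 - 1*(-1230739)) + (-62 + 2*(-685))) = 8 - (-987197)*((719600 + 1230739) + (-62 - 1370)) = 8 - (-987197)*(1950339 - 1432) = 8 - (-987197)*1948907 = 8 - 1*(-1923955143679) = 8 + 1923955143679 = 1923955143687)
Y + (930*(-879) + 1118) = 1923955143687 + (930*(-879) + 1118) = 1923955143687 + (-817470 + 1118) = 1923955143687 - 816352 = 1923954327335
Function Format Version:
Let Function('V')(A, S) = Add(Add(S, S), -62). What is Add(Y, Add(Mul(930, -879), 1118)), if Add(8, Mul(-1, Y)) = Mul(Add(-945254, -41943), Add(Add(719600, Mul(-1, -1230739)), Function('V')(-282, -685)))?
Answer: 1923954327335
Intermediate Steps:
Function('V')(A, S) = Add(-62, Mul(2, S)) (Function('V')(A, S) = Add(Mul(2, S), -62) = Add(-62, Mul(2, S)))
Y = 1923955143687 (Y = Add(8, Mul(-1, Mul(Add(-945254, -41943), Add(Add(719600, Mul(-1, -1230739)), Add(-62, Mul(2, -685)))))) = Add(8, Mul(-1, Mul(-987197, Add(Add(719600, 1230739), Add(-62, -1370))))) = Add(8, Mul(-1, Mul(-987197, Add(1950339, -1432)))) = Add(8, Mul(-1, Mul(-987197, 1948907))) = Add(8, Mul(-1, -1923955143679)) = Add(8, 1923955143679) = 1923955143687)
Add(Y, Add(Mul(930, -879), 1118)) = Add(1923955143687, Add(Mul(930, -879), 1118)) = Add(1923955143687, Add(-817470, 1118)) = Add(1923955143687, -816352) = 1923954327335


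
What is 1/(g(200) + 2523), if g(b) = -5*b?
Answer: 1/1523 ≈ 0.00065660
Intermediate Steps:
1/(g(200) + 2523) = 1/(-5*200 + 2523) = 1/(-1000 + 2523) = 1/1523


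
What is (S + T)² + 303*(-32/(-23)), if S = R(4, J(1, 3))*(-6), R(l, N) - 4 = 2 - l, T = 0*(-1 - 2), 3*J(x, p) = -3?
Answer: 13008/23 ≈ 565.57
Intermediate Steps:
J(x, p) = -1 (J(x, p) = (⅓)*(-3) = -1)
T = 0 (T = 0*(-3) = 0)
R(l, N) = 6 - l (R(l, N) = 4 + (2 - l) = 6 - l)
S = -12 (S = (6 - 1*4)*(-6) = (6 - 4)*(-6) = 2*(-6) = -12)
(S + T)² + 303*(-32/(-23)) = (-12 + 0)² + 303*(-32/(-23)) = (-12)² + 303*(-32*(-1/23)) = 144 + 303*(32/23) = 144 + 9696/23 = 13008/23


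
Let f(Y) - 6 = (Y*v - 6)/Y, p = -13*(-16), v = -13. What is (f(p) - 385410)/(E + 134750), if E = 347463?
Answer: -40083371/50150152 ≈ -0.79927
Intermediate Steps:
p = 208
f(Y) = 6 + (-6 - 13*Y)/Y (f(Y) = 6 + (Y*(-13) - 6)/Y = 6 + (-13*Y - 6)/Y = 6 + (-6 - 13*Y)/Y)
(f(p) - 385410)/(E + 134750) = ((-7 - 6/208) - 385410)/(347463 + 134750) = ((-7 - 6*1/208) - 385410)/482213 = ((-7 - 3/104) - 385410)*(1/482213) = (-731/104 - 385410)*(1/482213) = -40083371/104*1/482213 = -40083371/50150152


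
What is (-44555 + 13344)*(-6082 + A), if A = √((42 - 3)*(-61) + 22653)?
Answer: 189825302 - 31211*√20274 ≈ 1.8538e+8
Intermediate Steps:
A = √20274 (A = √(39*(-61) + 22653) = √(-2379 + 22653) = √20274 ≈ 142.39)
(-44555 + 13344)*(-6082 + A) = (-44555 + 13344)*(-6082 + √20274) = -31211*(-6082 + √20274) = 189825302 - 31211*√20274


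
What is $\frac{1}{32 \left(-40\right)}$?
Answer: $- \frac{1}{1280} \approx -0.00078125$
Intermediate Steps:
$\frac{1}{32 \left(-40\right)} = \frac{1}{-1280} = - \frac{1}{1280}$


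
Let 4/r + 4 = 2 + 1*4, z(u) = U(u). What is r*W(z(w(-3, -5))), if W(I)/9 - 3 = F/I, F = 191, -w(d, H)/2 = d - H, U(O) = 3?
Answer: 1200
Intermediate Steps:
w(d, H) = -2*d + 2*H (w(d, H) = -2*(d - H) = -2*d + 2*H)
z(u) = 3
r = 2 (r = 4/(-4 + (2 + 1*4)) = 4/(-4 + (2 + 4)) = 4/(-4 + 6) = 4/2 = 4*(½) = 2)
W(I) = 27 + 1719/I (W(I) = 27 + 9*(191/I) = 27 + 1719/I)
r*W(z(w(-3, -5))) = 2*(27 + 1719/3) = 2*(27 + 1719*(⅓)) = 2*(27 + 573) = 2*600 = 1200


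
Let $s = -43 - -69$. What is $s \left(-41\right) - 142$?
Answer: $-1208$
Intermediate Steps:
$s = 26$ ($s = -43 + 69 = 26$)
$s \left(-41\right) - 142 = 26 \left(-41\right) - 142 = -1066 - 142 = -1208$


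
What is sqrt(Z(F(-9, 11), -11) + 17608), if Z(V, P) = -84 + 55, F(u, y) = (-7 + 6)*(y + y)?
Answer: sqrt(17579) ≈ 132.59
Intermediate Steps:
F(u, y) = -2*y
Z(V, P) = -29
sqrt(Z(F(-9, 11), -11) + 17608) = sqrt(-29 + 17608) = sqrt(17579)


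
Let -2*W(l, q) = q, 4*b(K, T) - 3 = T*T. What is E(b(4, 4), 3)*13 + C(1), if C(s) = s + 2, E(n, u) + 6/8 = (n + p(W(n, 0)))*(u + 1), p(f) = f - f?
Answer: 961/4 ≈ 240.25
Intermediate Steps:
b(K, T) = ¾ + T²/4 (b(K, T) = ¾ + (T*T)/4 = ¾ + T²/4)
W(l, q) = -q/2
p(f) = 0
E(n, u) = -¾ + n*(1 + u) (E(n, u) = -¾ + (n + 0)*(u + 1) = -¾ + n*(1 + u))
C(s) = 2 + s
E(b(4, 4), 3)*13 + C(1) = (-¾ + (¾ + (¼)*4²) + (¾ + (¼)*4²)*3)*13 + (2 + 1) = (-¾ + (¾ + (¼)*16) + (¾ + (¼)*16)*3)*13 + 3 = (-¾ + (¾ + 4) + (¾ + 4)*3)*13 + 3 = (-¾ + 19/4 + (19/4)*3)*13 + 3 = (-¾ + 19/4 + 57/4)*13 + 3 = (73/4)*13 + 3 = 949/4 + 3 = 961/4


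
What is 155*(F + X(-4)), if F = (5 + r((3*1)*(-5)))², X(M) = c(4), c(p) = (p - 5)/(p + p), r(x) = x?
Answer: 123845/8 ≈ 15481.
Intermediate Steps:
c(p) = (-5 + p)/(2*p) (c(p) = (-5 + p)/((2*p)) = (-5 + p)*(1/(2*p)) = (-5 + p)/(2*p))
X(M) = -⅛ (X(M) = (½)*(-5 + 4)/4 = (½)*(¼)*(-1) = -⅛)
F = 100 (F = (5 + (3*1)*(-5))² = (5 + 3*(-5))² = (5 - 15)² = (-10)² = 100)
155*(F + X(-4)) = 155*(100 - ⅛) = 155*(799/8) = 123845/8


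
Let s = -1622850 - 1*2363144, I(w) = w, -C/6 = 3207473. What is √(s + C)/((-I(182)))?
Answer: -2*I*√1451927/91 ≈ -26.483*I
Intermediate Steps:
C = -19244838 (C = -6*3207473 = -19244838)
s = -3985994 (s = -1622850 - 2363144 = -3985994)
√(s + C)/((-I(182))) = √(-3985994 - 19244838)/((-1*182)) = √(-23230832)/(-182) = (4*I*√1451927)*(-1/182) = -2*I*√1451927/91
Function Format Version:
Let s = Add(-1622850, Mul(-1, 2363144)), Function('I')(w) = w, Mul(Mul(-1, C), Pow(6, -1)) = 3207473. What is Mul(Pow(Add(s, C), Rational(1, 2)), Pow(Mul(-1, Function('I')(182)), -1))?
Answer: Mul(Rational(-2, 91), I, Pow(1451927, Rational(1, 2))) ≈ Mul(-26.483, I)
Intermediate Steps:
C = -19244838 (C = Mul(-6, 3207473) = -19244838)
s = -3985994 (s = Add(-1622850, -2363144) = -3985994)
Mul(Pow(Add(s, C), Rational(1, 2)), Pow(Mul(-1, Function('I')(182)), -1)) = Mul(Pow(Add(-3985994, -19244838), Rational(1, 2)), Pow(Mul(-1, 182), -1)) = Mul(Pow(-23230832, Rational(1, 2)), Pow(-182, -1)) = Mul(Mul(4, I, Pow(1451927, Rational(1, 2))), Rational(-1, 182)) = Mul(Rational(-2, 91), I, Pow(1451927, Rational(1, 2)))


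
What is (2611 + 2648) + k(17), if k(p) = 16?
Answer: 5275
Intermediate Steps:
(2611 + 2648) + k(17) = (2611 + 2648) + 16 = 5259 + 16 = 5275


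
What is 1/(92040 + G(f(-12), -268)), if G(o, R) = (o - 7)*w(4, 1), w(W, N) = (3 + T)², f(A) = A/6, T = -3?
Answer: 1/92040 ≈ 1.0865e-5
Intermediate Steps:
f(A) = A/6 (f(A) = A*(⅙) = A/6)
w(W, N) = 0 (w(W, N) = (3 - 3)² = 0² = 0)
G(o, R) = 0 (G(o, R) = (o - 7)*0 = (-7 + o)*0 = 0)
1/(92040 + G(f(-12), -268)) = 1/(92040 + 0) = 1/92040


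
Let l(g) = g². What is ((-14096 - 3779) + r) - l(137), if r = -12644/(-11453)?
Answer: -419671088/11453 ≈ -36643.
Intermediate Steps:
r = 12644/11453 (r = -12644*(-1/11453) = 12644/11453 ≈ 1.1040)
((-14096 - 3779) + r) - l(137) = ((-14096 - 3779) + 12644/11453) - 1*137² = (-17875 + 12644/11453) - 1*18769 = -204709731/11453 - 18769 = -419671088/11453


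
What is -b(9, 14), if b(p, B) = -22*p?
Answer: 198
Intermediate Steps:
-b(9, 14) = -(-22)*9 = -1*(-198) = 198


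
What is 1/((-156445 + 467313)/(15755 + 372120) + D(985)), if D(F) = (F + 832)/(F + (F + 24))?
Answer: 773422750/1324639667 ≈ 0.58387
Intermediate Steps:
D(F) = (832 + F)/(24 + 2*F) (D(F) = (832 + F)/(F + (24 + F)) = (832 + F)/(24 + 2*F))
1/((-156445 + 467313)/(15755 + 372120) + D(985)) = 1/((-156445 + 467313)/(15755 + 372120) + (832 + 985)/(2*(12 + 985))) = 1/(310868/387875 + (1/2)*1817/997) = 1/(310868*(1/387875) + (1/2)*(1/997)*1817) = 1/(310868/387875 + 1817/1994) = 1/(1324639667/773422750) = 773422750/1324639667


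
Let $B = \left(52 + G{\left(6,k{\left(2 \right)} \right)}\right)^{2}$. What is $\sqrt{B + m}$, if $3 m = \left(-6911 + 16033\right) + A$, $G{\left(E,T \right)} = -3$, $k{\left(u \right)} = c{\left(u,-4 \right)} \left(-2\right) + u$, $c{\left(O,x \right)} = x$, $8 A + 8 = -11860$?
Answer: $\frac{\sqrt{178098}}{6} \approx 70.336$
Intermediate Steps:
$A = - \frac{2967}{2}$ ($A = -1 + \frac{1}{8} \left(-11860\right) = -1 - \frac{2965}{2} = - \frac{2967}{2} \approx -1483.5$)
$k{\left(u \right)} = 8 + u$ ($k{\left(u \right)} = \left(-4\right) \left(-2\right) + u = 8 + u$)
$m = \frac{15277}{6}$ ($m = \frac{\left(-6911 + 16033\right) - \frac{2967}{2}}{3} = \frac{9122 - \frac{2967}{2}}{3} = \frac{1}{3} \cdot \frac{15277}{2} = \frac{15277}{6} \approx 2546.2$)
$B = 2401$ ($B = \left(52 - 3\right)^{2} = 49^{2} = 2401$)
$\sqrt{B + m} = \sqrt{2401 + \frac{15277}{6}} = \sqrt{\frac{29683}{6}} = \frac{\sqrt{178098}}{6}$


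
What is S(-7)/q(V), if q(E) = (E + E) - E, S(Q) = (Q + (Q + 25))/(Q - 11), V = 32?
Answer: -11/576 ≈ -0.019097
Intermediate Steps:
S(Q) = (25 + 2*Q)/(-11 + Q) (S(Q) = (Q + (25 + Q))/(-11 + Q) = (25 + 2*Q)/(-11 + Q))
q(E) = E (q(E) = 2*E - E = E)
S(-7)/q(V) = ((25 + 2*(-7))/(-11 - 7))/32 = ((25 - 14)/(-18))*(1/32) = -1/18*11*(1/32) = -11/18*1/32 = -11/576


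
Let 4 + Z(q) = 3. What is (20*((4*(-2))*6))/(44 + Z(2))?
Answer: -960/43 ≈ -22.326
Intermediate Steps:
Z(q) = -1 (Z(q) = -4 + 3 = -1)
(20*((4*(-2))*6))/(44 + Z(2)) = (20*((4*(-2))*6))/(44 - 1) = (20*(-8*6))/43 = (20*(-48))*(1/43) = -960*1/43 = -960/43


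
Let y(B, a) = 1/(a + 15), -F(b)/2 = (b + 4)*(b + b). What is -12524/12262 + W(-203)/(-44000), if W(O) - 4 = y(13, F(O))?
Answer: -44521847954121/43586578772000 ≈ -1.0215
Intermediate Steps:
F(b) = -4*b*(4 + b) (F(b) = -2*(b + 4)*(b + b) = -2*(4 + b)*2*b = -4*b*(4 + b))
y(B, a) = 1/(15 + a)
W(O) = 4 + 1/(15 - 4*O*(4 + O))
-12524/12262 + W(-203)/(-44000) = -12524/12262 + ((-61 + 16*(-203)*(4 - 203))/(-15 + 4*(-203)*(4 - 203)))/(-44000) = -12524*1/12262 + ((-61 + 16*(-203)*(-199))/(-15 + 4*(-203)*(-199)))*(-1/44000) = -6262/6131 + ((-61 + 646352)/(-15 + 161588))*(-1/44000) = -6262/6131 + (646291/161573)*(-1/44000) = -6262/6131 - 646291/7109212000 = -44521847954121/43586578772000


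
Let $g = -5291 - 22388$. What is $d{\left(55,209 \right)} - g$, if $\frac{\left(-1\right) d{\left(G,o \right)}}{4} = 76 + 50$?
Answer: $27175$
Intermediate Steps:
$g = -27679$ ($g = -5291 - 22388 = -27679$)
$d{\left(G,o \right)} = -504$ ($d{\left(G,o \right)} = - 4 \left(76 + 50\right) = \left(-4\right) 126 = -504$)
$d{\left(55,209 \right)} - g = -504 - -27679 = -504 + 27679 = 27175$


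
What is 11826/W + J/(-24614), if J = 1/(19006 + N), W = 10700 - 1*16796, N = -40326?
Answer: -129290326883/66645850960 ≈ -1.9400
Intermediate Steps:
W = -6096 (W = 10700 - 16796 = -6096)
J = -1/21320 (J = 1/(19006 - 40326) = 1/(-21320) = -1/21320 ≈ -4.6904e-5)
11826/W + J/(-24614) = 11826/(-6096) - 1/21320/(-24614) = 11826*(-1/6096) - 1/21320*(-1/24614) = -1971/1016 + 1/524770480 = -129290326883/66645850960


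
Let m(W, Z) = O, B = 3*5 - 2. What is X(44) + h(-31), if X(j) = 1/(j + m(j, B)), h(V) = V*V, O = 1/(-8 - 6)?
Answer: 591029/615 ≈ 961.02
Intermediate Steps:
B = 13 (B = 15 - 2 = 13)
O = -1/14 (O = 1/(-14) = -1/14 ≈ -0.071429)
m(W, Z) = -1/14
h(V) = V²
X(j) = 1/(-1/14 + j) (X(j) = 1/(j - 1/14) = 1/(-1/14 + j))
X(44) + h(-31) = 14/(-1 + 14*44) + (-31)² = 14/(-1 + 616) + 961 = 14/615 + 961 = 591029/615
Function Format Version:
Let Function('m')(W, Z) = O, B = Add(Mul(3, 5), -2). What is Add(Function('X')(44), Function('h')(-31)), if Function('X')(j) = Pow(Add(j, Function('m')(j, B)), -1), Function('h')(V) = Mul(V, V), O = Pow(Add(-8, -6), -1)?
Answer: Rational(591029, 615) ≈ 961.02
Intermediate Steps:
B = 13 (B = Add(15, -2) = 13)
O = Rational(-1, 14) (O = Pow(-14, -1) = Rational(-1, 14) ≈ -0.071429)
Function('m')(W, Z) = Rational(-1, 14)
Function('h')(V) = Pow(V, 2)
Function('X')(j) = Pow(Add(Rational(-1, 14), j), -1) (Function('X')(j) = Pow(Add(j, Rational(-1, 14)), -1) = Pow(Add(Rational(-1, 14), j), -1))
Add(Function('X')(44), Function('h')(-31)) = Add(Mul(14, Pow(Add(-1, Mul(14, 44)), -1)), Pow(-31, 2)) = Add(Mul(14, Pow(Add(-1, 616), -1)), 961) = Add(Mul(14, Pow(615, -1)), 961) = Add(Mul(14, Rational(1, 615)), 961) = Add(Rational(14, 615), 961) = Rational(591029, 615)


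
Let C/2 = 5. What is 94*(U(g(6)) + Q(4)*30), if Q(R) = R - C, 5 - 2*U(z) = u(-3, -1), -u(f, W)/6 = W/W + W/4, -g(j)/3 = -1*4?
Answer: -32947/2 ≈ -16474.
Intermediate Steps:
C = 10 (C = 2*5 = 10)
g(j) = 12 (g(j) = -(-3)*4 = -3*(-4) = 12)
u(f, W) = -6 - 3*W/2 (u(f, W) = -6*(W/W + W/4) = -6*(1 + W*(¼)) = -6*(1 + W/4) = -6 - 3*W/2)
U(z) = 19/4 (U(z) = 5/2 - (-6 - 3/2*(-1))/2 = 5/2 - (-6 + 3/2)/2 = 5/2 - ½*(-9/2) = 5/2 + 9/4 = 19/4)
Q(R) = -10 + R (Q(R) = R - 1*10 = R - 10 = -10 + R)
94*(U(g(6)) + Q(4)*30) = 94*(19/4 + (-10 + 4)*30) = 94*(19/4 - 6*30) = 94*(19/4 - 180) = 94*(-701/4) = -32947/2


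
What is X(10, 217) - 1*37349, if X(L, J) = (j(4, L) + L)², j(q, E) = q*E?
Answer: -34849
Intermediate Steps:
j(q, E) = E*q
X(L, J) = 25*L² (X(L, J) = (L*4 + L)² = (4*L + L)² = (5*L)² = 25*L²)
X(10, 217) - 1*37349 = 25*10² - 1*37349 = 25*100 - 37349 = 2500 - 37349 = -34849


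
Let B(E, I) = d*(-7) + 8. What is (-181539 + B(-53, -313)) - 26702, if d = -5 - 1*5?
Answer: -208163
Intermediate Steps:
d = -10 (d = -5 - 5 = -10)
B(E, I) = 78 (B(E, I) = -10*(-7) + 8 = 70 + 8 = 78)
(-181539 + B(-53, -313)) - 26702 = (-181539 + 78) - 26702 = -181461 - 26702 = -208163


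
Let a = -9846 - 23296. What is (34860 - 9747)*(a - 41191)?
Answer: -1866724629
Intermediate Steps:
a = -33142
(34860 - 9747)*(a - 41191) = (34860 - 9747)*(-33142 - 41191) = 25113*(-74333) = -1866724629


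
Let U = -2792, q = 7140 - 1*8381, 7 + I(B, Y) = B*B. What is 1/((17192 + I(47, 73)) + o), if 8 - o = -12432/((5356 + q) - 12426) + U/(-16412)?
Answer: 34100033/661552030692 ≈ 5.1546e-5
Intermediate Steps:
I(B, Y) = -7 + B² (I(B, Y) = -7 + B*B = -7 + B²)
q = -1241 (q = 7140 - 8381 = -1241)
o = 215990690/34100033 (o = 8 - (-12432/((5356 - 1241) - 12426) - 2792/(-16412)) = 8 - (-12432/(4115 - 12426) - 2792*(-1/16412)) = 8 - (-12432/(-8311) + 698/4103) = 8 - (-12432*(-1/8311) + 698/4103) = 8 - (12432/8311 + 698/4103) = 8 - 1*56809574/34100033 = 8 - 56809574/34100033 = 215990690/34100033 ≈ 6.3340)
1/((17192 + I(47, 73)) + o) = 1/((17192 + (-7 + 47²)) + 215990690/34100033) = 1/((17192 + (-7 + 2209)) + 215990690/34100033) = 1/((17192 + 2202) + 215990690/34100033) = 1/(19394 + 215990690/34100033) = 1/(661552030692/34100033) = 34100033/661552030692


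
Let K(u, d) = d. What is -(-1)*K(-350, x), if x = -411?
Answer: -411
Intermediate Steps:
-(-1)*K(-350, x) = -(-1)*(-411) = -1*411 = -411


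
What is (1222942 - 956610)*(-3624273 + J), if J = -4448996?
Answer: -2150169879308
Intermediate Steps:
(1222942 - 956610)*(-3624273 + J) = (1222942 - 956610)*(-3624273 - 4448996) = 266332*(-8073269) = -2150169879308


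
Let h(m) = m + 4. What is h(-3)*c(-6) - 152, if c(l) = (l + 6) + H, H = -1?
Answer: -153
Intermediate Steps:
c(l) = 5 + l (c(l) = (l + 6) - 1 = (6 + l) - 1 = 5 + l)
h(m) = 4 + m
h(-3)*c(-6) - 152 = (4 - 3)*(5 - 6) - 152 = 1*(-1) - 152 = -1 - 152 = -153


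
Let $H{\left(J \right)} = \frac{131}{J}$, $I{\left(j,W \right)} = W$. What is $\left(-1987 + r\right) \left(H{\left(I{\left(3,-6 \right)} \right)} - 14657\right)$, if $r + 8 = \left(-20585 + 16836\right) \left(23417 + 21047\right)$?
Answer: $\frac{14681551647763}{6} \approx 2.4469 \cdot 10^{12}$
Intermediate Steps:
$r = -166695544$ ($r = -8 + \left(-20585 + 16836\right) \left(23417 + 21047\right) = -8 - 166695536 = -166695544$)
$\left(-1987 + r\right) \left(H{\left(I{\left(3,-6 \right)} \right)} - 14657\right) = \left(-1987 - 166695544\right) \left(\frac{131}{-6} - 14657\right) = - 166697531 \left(131 \left(- \frac{1}{6}\right) - 14657\right) = - 166697531 \left(- \frac{131}{6} - 14657\right) = \left(-166697531\right) \left(- \frac{88073}{6}\right) = \frac{14681551647763}{6}$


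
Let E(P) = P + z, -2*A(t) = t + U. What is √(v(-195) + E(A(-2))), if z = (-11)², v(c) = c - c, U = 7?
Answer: √474/2 ≈ 10.886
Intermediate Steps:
v(c) = 0
A(t) = -7/2 - t/2 (A(t) = -(t + 7)/2 = -(7 + t)/2 = -7/2 - t/2)
z = 121
E(P) = 121 + P (E(P) = P + 121 = 121 + P)
√(v(-195) + E(A(-2))) = √(0 + (121 + (-7/2 - ½*(-2)))) = √(0 + (121 + (-7/2 + 1))) = √(0 + (121 - 5/2)) = √(0 + 237/2) = √(237/2) = √474/2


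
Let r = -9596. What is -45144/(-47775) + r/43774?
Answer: 252947426/348550475 ≈ 0.72571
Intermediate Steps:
-45144/(-47775) + r/43774 = -45144/(-47775) - 9596/43774 = -45144*(-1/47775) - 9596*1/43774 = 15048/15925 - 4798/21887 = 252947426/348550475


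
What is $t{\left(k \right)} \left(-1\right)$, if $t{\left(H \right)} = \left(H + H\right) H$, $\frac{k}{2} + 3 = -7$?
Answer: $-800$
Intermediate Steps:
$k = -20$ ($k = -6 + 2 \left(-7\right) = -6 - 14 = -20$)
$t{\left(H \right)} = 2 H^{2}$ ($t{\left(H \right)} = 2 H H = 2 H^{2}$)
$t{\left(k \right)} \left(-1\right) = 2 \left(-20\right)^{2} \left(-1\right) = 2 \cdot 400 \left(-1\right) = 800 \left(-1\right) = -800$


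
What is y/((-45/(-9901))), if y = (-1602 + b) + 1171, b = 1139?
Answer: 2336636/15 ≈ 1.5578e+5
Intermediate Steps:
y = 708 (y = (-1602 + 1139) + 1171 = -463 + 1171 = 708)
y/((-45/(-9901))) = 708/((-45/(-9901))) = 708/((-45*(-1/9901))) = 708/(45/9901) = 708*(9901/45) = 2336636/15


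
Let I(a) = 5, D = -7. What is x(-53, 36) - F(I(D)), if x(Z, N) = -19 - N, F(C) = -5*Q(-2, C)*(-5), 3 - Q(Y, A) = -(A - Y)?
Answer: -305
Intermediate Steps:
Q(Y, A) = 3 + A - Y (Q(Y, A) = 3 - (-1)*(A - Y) = 3 - (Y - A) = 3 + (A - Y) = 3 + A - Y)
F(C) = 125 + 25*C (F(C) = -5*(3 + C - 1*(-2))*(-5) = -5*(3 + C + 2)*(-5) = -5*(5 + C)*(-5) = (-25 - 5*C)*(-5) = 125 + 25*C)
x(-53, 36) - F(I(D)) = (-19 - 1*36) - (125 + 25*5) = (-19 - 36) - (125 + 125) = -55 - 1*250 = -55 - 250 = -305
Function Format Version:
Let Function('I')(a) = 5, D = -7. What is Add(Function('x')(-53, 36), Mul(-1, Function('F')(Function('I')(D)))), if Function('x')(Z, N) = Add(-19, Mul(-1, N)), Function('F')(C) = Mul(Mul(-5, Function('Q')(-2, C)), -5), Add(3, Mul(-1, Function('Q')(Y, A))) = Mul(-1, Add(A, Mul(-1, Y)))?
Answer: -305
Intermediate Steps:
Function('Q')(Y, A) = Add(3, A, Mul(-1, Y)) (Function('Q')(Y, A) = Add(3, Mul(-1, Mul(-1, Add(A, Mul(-1, Y))))) = Add(3, Mul(-1, Add(Y, Mul(-1, A)))) = Add(3, Add(A, Mul(-1, Y))) = Add(3, A, Mul(-1, Y)))
Function('F')(C) = Add(125, Mul(25, C)) (Function('F')(C) = Mul(Mul(-5, Add(3, C, Mul(-1, -2))), -5) = Mul(Mul(-5, Add(3, C, 2)), -5) = Mul(Mul(-5, Add(5, C)), -5) = Mul(Add(-25, Mul(-5, C)), -5) = Add(125, Mul(25, C)))
Add(Function('x')(-53, 36), Mul(-1, Function('F')(Function('I')(D)))) = Add(Add(-19, Mul(-1, 36)), Mul(-1, Add(125, Mul(25, 5)))) = Add(Add(-19, -36), Mul(-1, Add(125, 125))) = Add(-55, Mul(-1, 250)) = Add(-55, -250) = -305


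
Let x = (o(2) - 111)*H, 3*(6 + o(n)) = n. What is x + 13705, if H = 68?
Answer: 17383/3 ≈ 5794.3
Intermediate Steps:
o(n) = -6 + n/3
x = -23732/3 (x = ((-6 + (1/3)*2) - 111)*68 = ((-6 + 2/3) - 111)*68 = (-16/3 - 111)*68 = -349/3*68 = -23732/3 ≈ -7910.7)
x + 13705 = -23732/3 + 13705 = 17383/3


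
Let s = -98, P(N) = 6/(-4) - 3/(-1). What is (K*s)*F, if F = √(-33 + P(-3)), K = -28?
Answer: 4116*I*√14 ≈ 15401.0*I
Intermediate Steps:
P(N) = 3/2 (P(N) = 6*(-¼) - 3*(-1) = -3/2 + 3 = 3/2)
F = 3*I*√14/2 (F = √(-33 + 3/2) = √(-63/2) = 3*I*√14/2 ≈ 5.6125*I)
(K*s)*F = (-28*(-98))*(3*I*√14/2) = 2744*(3*I*√14/2) = 4116*I*√14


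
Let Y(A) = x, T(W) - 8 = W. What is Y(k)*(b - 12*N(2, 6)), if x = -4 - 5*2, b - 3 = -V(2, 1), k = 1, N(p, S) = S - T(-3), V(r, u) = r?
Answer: 154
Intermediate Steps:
T(W) = 8 + W
N(p, S) = -5 + S (N(p, S) = S - (8 - 3) = S - 1*5 = S - 5 = -5 + S)
b = 1 (b = 3 - 1*2 = 3 - 2 = 1)
x = -14 (x = -4 - 10 = -14)
Y(A) = -14
Y(k)*(b - 12*N(2, 6)) = -14*(1 - 12*(-5 + 6)) = -14*(1 - 12*1) = -14*(1 - 12) = -14*(-11) = 154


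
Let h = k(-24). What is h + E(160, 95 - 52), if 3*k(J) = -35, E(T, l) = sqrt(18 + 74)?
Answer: -35/3 + 2*sqrt(23) ≈ -2.0750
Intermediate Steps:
E(T, l) = 2*sqrt(23) (E(T, l) = sqrt(92) = 2*sqrt(23))
k(J) = -35/3 (k(J) = (1/3)*(-35) = -35/3)
h = -35/3 ≈ -11.667
h + E(160, 95 - 52) = -35/3 + 2*sqrt(23)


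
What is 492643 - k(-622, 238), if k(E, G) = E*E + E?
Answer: 106381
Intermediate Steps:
k(E, G) = E + E² (k(E, G) = E² + E = E + E²)
492643 - k(-622, 238) = 492643 - (-622)*(1 - 622) = 492643 - (-622)*(-621) = 492643 - 1*386262 = 492643 - 386262 = 106381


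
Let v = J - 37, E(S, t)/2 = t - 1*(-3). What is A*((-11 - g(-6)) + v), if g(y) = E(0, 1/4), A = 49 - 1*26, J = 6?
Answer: -2231/2 ≈ -1115.5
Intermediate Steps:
E(S, t) = 6 + 2*t (E(S, t) = 2*(t - 1*(-3)) = 2*(t + 3) = 2*(3 + t) = 6 + 2*t)
A = 23 (A = 49 - 26 = 23)
g(y) = 13/2 (g(y) = 6 + 2/4 = 6 + 2*(¼) = 6 + ½ = 13/2)
v = -31 (v = 6 - 37 = -31)
A*((-11 - g(-6)) + v) = 23*((-11 - 1*13/2) - 31) = 23*((-11 - 13/2) - 31) = 23*(-35/2 - 31) = 23*(-97/2) = -2231/2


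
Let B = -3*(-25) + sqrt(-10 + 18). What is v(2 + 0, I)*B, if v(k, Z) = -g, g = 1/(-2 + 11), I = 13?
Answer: -25/3 - 2*sqrt(2)/9 ≈ -8.6476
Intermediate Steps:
B = 75 + 2*sqrt(2) (B = 75 + sqrt(8) = 75 + 2*sqrt(2) ≈ 77.828)
g = 1/9 ≈ 0.11111
v(k, Z) = -1/9 (v(k, Z) = -1*1/9 = -1/9)
v(2 + 0, I)*B = -(75 + 2*sqrt(2))/9 = -25/3 - 2*sqrt(2)/9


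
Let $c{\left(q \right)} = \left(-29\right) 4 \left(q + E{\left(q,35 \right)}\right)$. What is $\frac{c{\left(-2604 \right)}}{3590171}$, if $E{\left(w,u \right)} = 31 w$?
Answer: $\frac{333312}{123799} \approx 2.6924$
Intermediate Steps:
$c{\left(q \right)} = - 3712 q$ ($c{\left(q \right)} = \left(-29\right) 4 \left(q + 31 q\right) = - 116 \cdot 32 q = - 3712 q$)
$\frac{c{\left(-2604 \right)}}{3590171} = \frac{\left(-3712\right) \left(-2604\right)}{3590171} = 9666048 \cdot \frac{1}{3590171} = \frac{333312}{123799}$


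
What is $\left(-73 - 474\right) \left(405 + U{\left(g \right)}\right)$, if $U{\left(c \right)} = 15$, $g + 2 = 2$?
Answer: $-229740$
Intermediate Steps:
$g = 0$ ($g = -2 + 2 = 0$)
$\left(-73 - 474\right) \left(405 + U{\left(g \right)}\right) = \left(-73 - 474\right) \left(405 + 15\right) = \left(-547\right) 420 = -229740$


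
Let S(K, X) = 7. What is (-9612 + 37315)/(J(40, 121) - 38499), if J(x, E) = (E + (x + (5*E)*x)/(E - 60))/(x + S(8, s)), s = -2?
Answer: -79424501/110345012 ≈ -0.71978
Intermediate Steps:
J(x, E) = (E + (x + 5*E*x)/(-60 + E))/(7 + x) (J(x, E) = (E + (x + (5*E)*x)/(E - 60))/(x + 7) = (E + (x + 5*E*x)/(-60 + E))/(7 + x))
(-9612 + 37315)/(J(40, 121) - 38499) = (-9612 + 37315)/((40 + 121² - 60*121 + 5*121*40)/(-420 - 60*40 + 7*121 + 121*40) - 38499) = 27703/((40 + 14641 - 7260 + 24200)/(-420 - 2400 + 847 + 4840) - 38499) = 27703/(31621/2867 - 38499) = 27703/(-110345012/2867) = 27703*(-2867/110345012) = -79424501/110345012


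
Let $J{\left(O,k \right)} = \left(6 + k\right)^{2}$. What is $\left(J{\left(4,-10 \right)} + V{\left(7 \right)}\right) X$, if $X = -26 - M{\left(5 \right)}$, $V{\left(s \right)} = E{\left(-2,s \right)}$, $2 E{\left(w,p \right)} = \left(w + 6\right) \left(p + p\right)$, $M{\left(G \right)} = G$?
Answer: $-1364$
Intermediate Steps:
$E{\left(w,p \right)} = p \left(6 + w\right)$ ($E{\left(w,p \right)} = \frac{\left(w + 6\right) \left(p + p\right)}{2} = \frac{\left(6 + w\right) 2 p}{2} = \frac{2 p \left(6 + w\right)}{2} = p \left(6 + w\right)$)
$V{\left(s \right)} = 4 s$ ($V{\left(s \right)} = s \left(6 - 2\right) = s 4 = 4 s$)
$X = -31$ ($X = -26 - 5 = -31$)
$\left(J{\left(4,-10 \right)} + V{\left(7 \right)}\right) X = \left(\left(6 - 10\right)^{2} + 4 \cdot 7\right) \left(-31\right) = \left(\left(-4\right)^{2} + 28\right) \left(-31\right) = \left(16 + 28\right) \left(-31\right) = 44 \left(-31\right) = -1364$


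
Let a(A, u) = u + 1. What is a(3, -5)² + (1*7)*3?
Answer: 37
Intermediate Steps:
a(A, u) = 1 + u
a(3, -5)² + (1*7)*3 = (1 - 5)² + (1*7)*3 = (-4)² + 7*3 = 16 + 21 = 37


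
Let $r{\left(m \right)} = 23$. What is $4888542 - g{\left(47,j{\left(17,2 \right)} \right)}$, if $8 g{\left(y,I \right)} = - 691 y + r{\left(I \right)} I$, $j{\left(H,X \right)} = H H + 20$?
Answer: $\frac{19566853}{4} \approx 4.8917 \cdot 10^{6}$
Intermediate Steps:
$j{\left(H,X \right)} = 20 + H^{2}$ ($j{\left(H,X \right)} = H^{2} + 20 = 20 + H^{2}$)
$g{\left(y,I \right)} = - \frac{691 y}{8} + \frac{23 I}{8}$ ($g{\left(y,I \right)} = \frac{- 691 y + 23 I}{8} = - \frac{691 y}{8} + \frac{23 I}{8}$)
$4888542 - g{\left(47,j{\left(17,2 \right)} \right)} = 4888542 - \left(\left(- \frac{691}{8}\right) 47 + \frac{23 \left(20 + 17^{2}\right)}{8}\right) = 4888542 - \left(- \frac{32477}{8} + \frac{23 \left(20 + 289\right)}{8}\right) = 4888542 - \left(- \frac{32477}{8} + \frac{23}{8} \cdot 309\right) = 4888542 - \left(- \frac{32477}{8} + \frac{7107}{8}\right) = 4888542 - - \frac{12685}{4} = 4888542 + \frac{12685}{4} = \frac{19566853}{4}$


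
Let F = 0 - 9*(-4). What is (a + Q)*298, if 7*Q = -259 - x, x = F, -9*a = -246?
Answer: -92678/21 ≈ -4413.2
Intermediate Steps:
a = 82/3 (a = -⅑*(-246) = 82/3 ≈ 27.333)
F = 36 (F = 0 + 36 = 36)
x = 36
Q = -295/7 (Q = (-259 - 1*36)/7 = (-259 - 36)/7 = (⅐)*(-295) = -295/7 ≈ -42.143)
(a + Q)*298 = (82/3 - 295/7)*298 = -311/21*298 = -92678/21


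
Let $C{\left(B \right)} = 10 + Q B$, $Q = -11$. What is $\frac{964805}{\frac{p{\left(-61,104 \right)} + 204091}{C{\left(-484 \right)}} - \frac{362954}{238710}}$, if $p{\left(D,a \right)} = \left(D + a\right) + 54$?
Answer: $\frac{102372173388975}{3900476737} \approx 26246.0$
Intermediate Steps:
$p{\left(D,a \right)} = 54 + D + a$
$C{\left(B \right)} = 10 - 11 B$
$\frac{964805}{\frac{p{\left(-61,104 \right)} + 204091}{C{\left(-484 \right)}} - \frac{362954}{238710}} = \frac{964805}{\frac{\left(54 - 61 + 104\right) + 204091}{10 - -5324} - \frac{362954}{238710}} = \frac{964805}{\frac{97 + 204091}{10 + 5324} - \frac{181477}{119355}} = \frac{964805}{\frac{204188}{5334} - \frac{181477}{119355}} = \frac{964805}{204188 \cdot \frac{1}{5334} - \frac{181477}{119355}} = \frac{964805}{\frac{102094}{2667} - \frac{181477}{119355}} = \frac{964805}{\frac{3900476737}{106106595}} = 964805 \cdot \frac{106106595}{3900476737} = \frac{102372173388975}{3900476737}$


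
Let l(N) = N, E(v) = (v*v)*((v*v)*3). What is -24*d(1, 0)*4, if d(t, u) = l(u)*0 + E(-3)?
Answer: -23328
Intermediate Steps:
E(v) = 3*v⁴ (E(v) = v²*(v²*3) = v²*(3*v²) = 3*v⁴)
d(t, u) = 243 (d(t, u) = u*0 + 3*(-3)⁴ = 0 + 3*81 = 0 + 243 = 243)
-24*d(1, 0)*4 = -24*243*4 = -5832*4 = -23328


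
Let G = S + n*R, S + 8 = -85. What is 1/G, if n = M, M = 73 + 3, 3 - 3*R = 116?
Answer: -3/8867 ≈ -0.00033833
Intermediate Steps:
S = -93 (S = -8 - 85 = -93)
R = -113/3 (R = 1 - 1/3*116 = 1 - 116/3 = -113/3 ≈ -37.667)
M = 76
n = 76
G = -8867/3 (G = -93 + 76*(-113/3) = -93 - 8588/3 = -8867/3 ≈ -2955.7)
1/G = 1/(-8867/3) = -3/8867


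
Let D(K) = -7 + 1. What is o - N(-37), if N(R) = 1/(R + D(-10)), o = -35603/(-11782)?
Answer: 35877/11782 ≈ 3.0451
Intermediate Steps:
D(K) = -6
o = 35603/11782 (o = -35603*(-1/11782) = 35603/11782 ≈ 3.0218)
N(R) = 1/(-6 + R) (N(R) = 1/(R - 6) = 1/(-6 + R))
o - N(-37) = 35603/11782 - 1/(-6 - 37) = 35603/11782 - 1/(-43) = 35603/11782 - 1*(-1/43) = 35603/11782 + 1/43 = 35877/11782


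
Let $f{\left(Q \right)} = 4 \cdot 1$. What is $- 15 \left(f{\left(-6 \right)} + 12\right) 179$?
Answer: $-42960$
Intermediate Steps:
$f{\left(Q \right)} = 4$
$- 15 \left(f{\left(-6 \right)} + 12\right) 179 = - 15 \left(4 + 12\right) 179 = \left(-15\right) 16 \cdot 179 = \left(-240\right) 179 = -42960$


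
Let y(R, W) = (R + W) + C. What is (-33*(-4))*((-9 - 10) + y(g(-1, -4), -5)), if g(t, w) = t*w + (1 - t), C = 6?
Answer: -1584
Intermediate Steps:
g(t, w) = 1 - t + t*w
y(R, W) = 6 + R + W (y(R, W) = (R + W) + 6 = 6 + R + W)
(-33*(-4))*((-9 - 10) + y(g(-1, -4), -5)) = (-33*(-4))*((-9 - 10) + (6 + (1 - 1*(-1) - 1*(-4)) - 5)) = 132*(-19 + (6 + (1 + 1 + 4) - 5)) = 132*(-19 + (6 + 6 - 5)) = 132*(-19 + 7) = 132*(-12) = -1584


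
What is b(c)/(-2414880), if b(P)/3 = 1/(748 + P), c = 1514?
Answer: -1/1820819520 ≈ -5.4920e-10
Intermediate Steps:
b(P) = 3/(748 + P)
b(c)/(-2414880) = (3/(748 + 1514))/(-2414880) = (3/2262)*(-1/2414880) = (3*(1/2262))*(-1/2414880) = (1/754)*(-1/2414880) = -1/1820819520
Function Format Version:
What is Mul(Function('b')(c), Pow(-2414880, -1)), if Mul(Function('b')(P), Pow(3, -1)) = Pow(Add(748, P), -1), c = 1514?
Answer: Rational(-1, 1820819520) ≈ -5.4920e-10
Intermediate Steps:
Function('b')(P) = Mul(3, Pow(Add(748, P), -1))
Mul(Function('b')(c), Pow(-2414880, -1)) = Mul(Mul(3, Pow(Add(748, 1514), -1)), Pow(-2414880, -1)) = Mul(Mul(3, Pow(2262, -1)), Rational(-1, 2414880)) = Mul(Mul(3, Rational(1, 2262)), Rational(-1, 2414880)) = Mul(Rational(1, 754), Rational(-1, 2414880)) = Rational(-1, 1820819520)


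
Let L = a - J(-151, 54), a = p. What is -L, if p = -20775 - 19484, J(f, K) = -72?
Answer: 40187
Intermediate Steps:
p = -40259
a = -40259
L = -40187 (L = -40259 - 1*(-72) = -40259 + 72 = -40187)
-L = -1*(-40187) = 40187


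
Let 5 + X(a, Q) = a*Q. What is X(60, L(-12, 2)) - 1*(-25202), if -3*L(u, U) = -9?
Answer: 25377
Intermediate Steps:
L(u, U) = 3 (L(u, U) = -⅓*(-9) = 3)
X(a, Q) = -5 + Q*a (X(a, Q) = -5 + a*Q = -5 + Q*a)
X(60, L(-12, 2)) - 1*(-25202) = (-5 + 3*60) - 1*(-25202) = (-5 + 180) + 25202 = 175 + 25202 = 25377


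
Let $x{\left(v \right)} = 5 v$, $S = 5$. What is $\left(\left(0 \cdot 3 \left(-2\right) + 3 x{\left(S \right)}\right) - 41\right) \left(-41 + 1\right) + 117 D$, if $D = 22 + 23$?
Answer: $3905$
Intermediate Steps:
$D = 45$
$\left(\left(0 \cdot 3 \left(-2\right) + 3 x{\left(S \right)}\right) - 41\right) \left(-41 + 1\right) + 117 D = \left(\left(0 \cdot 3 \left(-2\right) + 3 \cdot 5 \cdot 5\right) - 41\right) \left(-41 + 1\right) + 117 \cdot 45 = \left(\left(0 \left(-2\right) + 3 \cdot 25\right) - 41\right) \left(-40\right) + 5265 = \left(\left(0 + 75\right) - 41\right) \left(-40\right) + 5265 = \left(75 - 41\right) \left(-40\right) + 5265 = 34 \left(-40\right) + 5265 = -1360 + 5265 = 3905$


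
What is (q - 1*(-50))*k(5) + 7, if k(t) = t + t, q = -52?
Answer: -13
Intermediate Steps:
k(t) = 2*t
(q - 1*(-50))*k(5) + 7 = (-52 - 1*(-50))*(2*5) + 7 = (-52 + 50)*10 + 7 = -2*10 + 7 = -20 + 7 = -13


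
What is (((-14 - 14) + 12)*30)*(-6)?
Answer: 2880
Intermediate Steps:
(((-14 - 14) + 12)*30)*(-6) = ((-28 + 12)*30)*(-6) = -16*30*(-6) = -480*(-6) = 2880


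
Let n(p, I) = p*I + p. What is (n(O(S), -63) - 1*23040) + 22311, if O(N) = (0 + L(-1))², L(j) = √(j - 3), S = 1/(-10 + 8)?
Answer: -481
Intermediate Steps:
S = -½ (S = 1/(-2) = -½ ≈ -0.50000)
L(j) = √(-3 + j)
O(N) = -4 (O(N) = (0 + √(-3 - 1))² = (0 + √(-4))² = (0 + 2*I)² = (2*I)² = -4)
n(p, I) = p + I*p (n(p, I) = I*p + p = p + I*p)
(n(O(S), -63) - 1*23040) + 22311 = (-4*(1 - 63) - 1*23040) + 22311 = (-4*(-62) - 23040) + 22311 = (248 - 23040) + 22311 = -22792 + 22311 = -481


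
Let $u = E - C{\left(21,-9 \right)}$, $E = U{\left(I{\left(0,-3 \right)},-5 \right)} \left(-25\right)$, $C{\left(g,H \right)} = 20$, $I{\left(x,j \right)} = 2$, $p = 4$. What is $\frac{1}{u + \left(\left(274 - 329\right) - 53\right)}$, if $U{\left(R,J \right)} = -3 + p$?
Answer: $- \frac{1}{153} \approx -0.0065359$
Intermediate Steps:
$U{\left(R,J \right)} = 1$ ($U{\left(R,J \right)} = -3 + 4 = 1$)
$E = -25$ ($E = 1 \left(-25\right) = -25$)
$u = -45$ ($u = -25 - 20 = -45$)
$\frac{1}{u + \left(\left(274 - 329\right) - 53\right)} = \frac{1}{-45 + \left(\left(274 - 329\right) - 53\right)} = \frac{1}{-45 - 108} = \frac{1}{-153} = - \frac{1}{153}$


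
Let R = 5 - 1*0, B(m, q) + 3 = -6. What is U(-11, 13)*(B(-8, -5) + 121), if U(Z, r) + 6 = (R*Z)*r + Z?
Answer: -81984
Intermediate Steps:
B(m, q) = -9 (B(m, q) = -3 - 6 = -9)
R = 5 (R = 5 + 0 = 5)
U(Z, r) = -6 + Z + 5*Z*r (U(Z, r) = -6 + ((5*Z)*r + Z) = -6 + (5*Z*r + Z) = -6 + (Z + 5*Z*r) = -6 + Z + 5*Z*r)
U(-11, 13)*(B(-8, -5) + 121) = (-6 - 11 + 5*(-11)*13)*(-9 + 121) = (-6 - 11 - 715)*112 = -732*112 = -81984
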